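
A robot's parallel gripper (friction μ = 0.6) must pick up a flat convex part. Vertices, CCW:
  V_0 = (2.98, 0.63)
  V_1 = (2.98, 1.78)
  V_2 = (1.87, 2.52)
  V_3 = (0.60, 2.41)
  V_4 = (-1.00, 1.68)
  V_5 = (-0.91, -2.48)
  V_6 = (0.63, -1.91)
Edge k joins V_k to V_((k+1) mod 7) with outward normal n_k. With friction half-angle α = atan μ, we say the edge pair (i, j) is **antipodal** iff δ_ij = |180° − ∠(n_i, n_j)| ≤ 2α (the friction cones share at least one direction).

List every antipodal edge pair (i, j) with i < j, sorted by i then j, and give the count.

α = atan 0.6 = 30.96°;  2α = 61.93°
n_0 = (+1.0000, -0.0000)
n_1 = (+0.5547, +0.8321)
n_2 = (-0.0863, +0.9963)
n_3 = (-0.4151, +0.9098)
n_4 = (-0.9998, -0.0216)
n_5 = (+0.3471, -0.9378)
n_6 = (+0.7340, -0.6791)
  (0,1): δ = 123.69°  ·
  (0,2): δ = 85.05°  ·
  (0,3): δ = 65.48°  ·
  (0,4): δ = 1.24°  ✓
  (0,5): δ = 110.31°  ·
  (0,6): δ = 137.23°  ·
  (1,2): δ = 141.36°  ·
  (1,3): δ = 121.79°  ·
  (1,4): δ = 55.07°  ✓
  (1,5): δ = 54.00°  ✓
  (1,6): δ = 80.92°  ·
  (2,3): δ = 160.43°  ·
  (2,4): δ = 93.71°  ·
  (2,5): δ = 15.36°  ✓
  (2,6): δ = 42.27°  ✓
  (3,4): δ = 113.29°  ·
  (3,5): δ = 4.21°  ✓
  (3,6): δ = 22.70°  ✓
  (4,5): δ = 70.93°  ·
  (4,6): δ = 44.01°  ✓
  (5,6): δ = 153.09°  ·
antipodal pairs: 8

count = 8; pairs: (0,4), (1,4), (1,5), (2,5), (2,6), (3,5), (3,6), (4,6)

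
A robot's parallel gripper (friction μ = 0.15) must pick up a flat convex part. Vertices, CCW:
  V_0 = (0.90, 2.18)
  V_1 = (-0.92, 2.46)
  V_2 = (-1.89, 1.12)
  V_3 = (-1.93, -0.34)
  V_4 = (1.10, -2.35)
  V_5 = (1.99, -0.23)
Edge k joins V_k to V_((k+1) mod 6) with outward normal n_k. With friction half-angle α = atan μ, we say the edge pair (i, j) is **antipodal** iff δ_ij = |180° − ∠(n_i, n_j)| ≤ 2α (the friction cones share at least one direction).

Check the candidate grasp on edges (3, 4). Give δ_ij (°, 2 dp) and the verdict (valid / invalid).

α = atan 0.15 = 8.53°;  2α = 17.06°
edge 3: e_3 = (+3.03, -2.01);  n_3 = (-0.5528, -0.8333)
edge 4: e_4 = (+0.89, +2.12);  n_4 = (+0.9220, -0.3871)
∠(n_3, n_4) = 100.79°
δ = |180° − 100.79°| = 79.21°
79.21° > 2α = 17.06°  →  invalid

δ = 79.21°, invalid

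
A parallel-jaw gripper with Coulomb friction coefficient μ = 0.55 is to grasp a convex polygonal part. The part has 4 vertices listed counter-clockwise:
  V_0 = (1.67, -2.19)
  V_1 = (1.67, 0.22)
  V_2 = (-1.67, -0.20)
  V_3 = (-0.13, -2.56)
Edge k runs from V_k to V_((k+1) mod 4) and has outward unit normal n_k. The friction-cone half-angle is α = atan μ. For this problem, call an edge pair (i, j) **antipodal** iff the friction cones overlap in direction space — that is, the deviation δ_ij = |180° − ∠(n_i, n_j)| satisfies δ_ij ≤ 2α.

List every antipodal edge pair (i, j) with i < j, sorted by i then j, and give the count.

count = 2; pairs: (0,2), (1,3)

α = atan 0.55 = 28.81°;  2α = 57.62°
n_0 = (+1.0000, -0.0000)
n_1 = (-0.1248, +0.9922)
n_2 = (-0.8375, -0.5465)
n_3 = (+0.2013, -0.9795)
  (0,1): δ = 82.83°  ·
  (0,2): δ = 33.13°  ✓
  (0,3): δ = 101.62°  ·
  (1,2): δ = 64.04°  ·
  (1,3): δ = 4.45°  ✓
  (2,3): δ = 111.51°  ·
antipodal pairs: 2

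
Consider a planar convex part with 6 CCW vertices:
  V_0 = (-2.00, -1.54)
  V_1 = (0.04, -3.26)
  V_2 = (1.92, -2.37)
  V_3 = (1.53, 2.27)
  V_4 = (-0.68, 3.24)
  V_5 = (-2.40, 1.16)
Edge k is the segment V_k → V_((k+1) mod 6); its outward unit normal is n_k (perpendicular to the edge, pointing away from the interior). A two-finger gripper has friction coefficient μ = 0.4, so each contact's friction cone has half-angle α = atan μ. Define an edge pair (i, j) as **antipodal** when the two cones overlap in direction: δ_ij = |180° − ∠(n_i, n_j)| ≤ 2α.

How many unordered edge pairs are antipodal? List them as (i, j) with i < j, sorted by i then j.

count = 3; pairs: (0,3), (1,4), (2,5)

α = atan 0.4 = 21.80°;  2α = 43.60°
n_0 = (-0.6446, -0.7645)
n_1 = (+0.4279, -0.9038)
n_2 = (+0.9965, +0.0838)
n_3 = (+0.4019, +0.9157)
n_4 = (-0.7706, +0.6373)
n_5 = (-0.9892, -0.1465)
  (0,1): δ = 114.53°  ·
  (0,2): δ = 45.06°  ·
  (0,3): δ = 16.44°  ✓
  (0,4): δ = 90.55°  ·
  (0,5): δ = 138.56°  ·
  (1,2): δ = 110.53°  ·
  (1,3): δ = 49.03°  ·
  (1,4): δ = 25.08°  ✓
  (1,5): δ = 73.09°  ·
  (2,3): δ = 118.50°  ·
  (2,4): δ = 44.39°  ·
  (2,5): δ = 3.62°  ✓
  (3,4): δ = 105.89°  ·
  (3,5): δ = 57.88°  ·
  (4,5): δ = 131.98°  ·
antipodal pairs: 3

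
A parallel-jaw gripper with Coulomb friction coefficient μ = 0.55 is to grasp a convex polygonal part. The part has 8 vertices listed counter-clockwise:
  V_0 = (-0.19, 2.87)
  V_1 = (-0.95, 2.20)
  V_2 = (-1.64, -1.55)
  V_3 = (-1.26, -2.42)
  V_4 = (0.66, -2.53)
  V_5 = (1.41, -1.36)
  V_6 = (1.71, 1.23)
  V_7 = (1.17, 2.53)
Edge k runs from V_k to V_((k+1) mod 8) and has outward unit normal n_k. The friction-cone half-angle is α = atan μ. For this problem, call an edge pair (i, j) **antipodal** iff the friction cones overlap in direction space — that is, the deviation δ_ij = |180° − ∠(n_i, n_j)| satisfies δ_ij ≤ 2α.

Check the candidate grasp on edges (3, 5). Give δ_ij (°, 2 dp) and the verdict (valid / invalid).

α = atan 0.55 = 28.81°;  2α = 57.62°
edge 3: e_3 = (+1.92, -0.11);  n_3 = (-0.0572, -0.9984)
edge 5: e_5 = (+0.30, +2.59);  n_5 = (+0.9934, -0.1151)
∠(n_3, n_5) = 86.67°
δ = |180° − 86.67°| = 93.33°
93.33° > 2α = 57.62°  →  invalid

δ = 93.33°, invalid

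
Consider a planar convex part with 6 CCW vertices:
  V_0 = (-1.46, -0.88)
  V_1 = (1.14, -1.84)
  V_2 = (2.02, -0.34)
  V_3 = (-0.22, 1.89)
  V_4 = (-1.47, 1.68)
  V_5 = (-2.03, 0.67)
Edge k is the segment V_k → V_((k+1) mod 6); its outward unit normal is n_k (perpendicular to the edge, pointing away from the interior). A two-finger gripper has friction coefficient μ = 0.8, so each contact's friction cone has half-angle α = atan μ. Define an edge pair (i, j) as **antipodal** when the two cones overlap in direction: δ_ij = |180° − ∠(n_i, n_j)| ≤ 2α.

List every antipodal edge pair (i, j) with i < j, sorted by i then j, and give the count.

count = 7; pairs: (0,2), (0,3), (1,3), (1,4), (1,5), (2,4), (2,5)

α = atan 0.8 = 38.66°;  2α = 77.32°
n_0 = (-0.3464, -0.9381)
n_1 = (+0.8625, -0.5060)
n_2 = (+0.7055, +0.7087)
n_3 = (-0.1657, +0.9862)
n_4 = (-0.8746, +0.4849)
n_5 = (-0.9385, -0.3451)
  (0,1): δ = 100.13°  ·
  (0,2): δ = 24.61°  ✓
  (0,3): δ = 29.80°  ✓
  (0,4): δ = 81.26°  ·
  (0,5): δ = 130.46°  ·
  (1,2): δ = 104.47°  ·
  (1,3): δ = 50.06°  ✓
  (1,4): δ = 1.39°  ✓
  (1,5): δ = 50.59°  ✓
  (2,3): δ = 125.59°  ·
  (2,4): δ = 74.13°  ✓
  (2,5): δ = 24.94°  ✓
  (3,4): δ = 128.54°  ·
  (3,5): δ = 79.35°  ·
  (4,5): δ = 130.80°  ·
antipodal pairs: 7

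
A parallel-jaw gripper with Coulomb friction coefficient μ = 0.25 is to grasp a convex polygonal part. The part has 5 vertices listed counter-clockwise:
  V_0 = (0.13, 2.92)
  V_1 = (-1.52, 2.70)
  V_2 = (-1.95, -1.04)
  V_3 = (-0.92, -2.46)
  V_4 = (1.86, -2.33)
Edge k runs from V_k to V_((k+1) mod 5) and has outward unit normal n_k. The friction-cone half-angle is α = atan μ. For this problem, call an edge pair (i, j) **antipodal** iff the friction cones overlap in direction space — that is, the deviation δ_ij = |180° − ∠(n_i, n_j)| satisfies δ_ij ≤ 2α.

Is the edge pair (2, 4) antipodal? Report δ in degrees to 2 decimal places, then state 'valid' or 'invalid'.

α = atan 0.25 = 14.04°;  2α = 28.07°
edge 2: e_2 = (+1.03, -1.42);  n_2 = (-0.8095, -0.5872)
edge 4: e_4 = (-1.73, +5.25);  n_4 = (+0.9498, +0.3130)
∠(n_2, n_4) = 162.28°
δ = |180° − 162.28°| = 17.72°
17.72° ≤ 2α = 28.07°  →  valid

δ = 17.72°, valid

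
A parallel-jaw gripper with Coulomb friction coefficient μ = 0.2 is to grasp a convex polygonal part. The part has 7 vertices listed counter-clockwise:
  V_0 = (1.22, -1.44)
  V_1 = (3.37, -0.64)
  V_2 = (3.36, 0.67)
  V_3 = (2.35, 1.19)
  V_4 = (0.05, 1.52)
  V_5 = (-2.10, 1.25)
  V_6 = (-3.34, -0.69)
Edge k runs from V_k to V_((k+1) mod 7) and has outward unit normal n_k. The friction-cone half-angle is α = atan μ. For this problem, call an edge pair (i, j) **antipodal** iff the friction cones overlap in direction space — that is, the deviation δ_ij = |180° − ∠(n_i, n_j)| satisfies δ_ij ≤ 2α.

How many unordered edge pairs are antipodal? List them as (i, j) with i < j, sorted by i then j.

count = 4; pairs: (0,4), (2,6), (3,6), (4,6)

α = atan 0.2 = 11.31°;  2α = 22.62°
n_0 = (+0.3487, -0.9372)
n_1 = (+1.0000, +0.0076)
n_2 = (+0.4577, +0.8891)
n_3 = (+0.1420, +0.9899)
n_4 = (-0.1246, +0.9922)
n_5 = (-0.8426, +0.5386)
n_6 = (-0.1623, -0.9867)
  (0,1): δ = 109.97°  ·
  (0,2): δ = 47.65°  ·
  (0,3): δ = 28.57°  ·
  (0,4): δ = 13.25°  ✓
  (0,5): δ = 37.00°  ·
  (0,6): δ = 150.25°  ·
  (1,2): δ = 117.68°  ·
  (1,3): δ = 98.60°  ·
  (1,4): δ = 83.28°  ·
  (1,5): δ = 33.02°  ·
  (1,6): δ = 80.22°  ·
  (2,3): δ = 160.92°  ·
  (2,4): δ = 145.60°  ·
  (2,5): δ = 95.34°  ·
  (2,6): δ = 17.90°  ✓
  (3,4): δ = 164.68°  ·
  (3,5): δ = 114.42°  ·
  (3,6): δ = 1.18°  ✓
  (4,5): δ = 129.74°  ·
  (4,6): δ = 16.50°  ✓
  (5,6): δ = 66.75°  ·
antipodal pairs: 4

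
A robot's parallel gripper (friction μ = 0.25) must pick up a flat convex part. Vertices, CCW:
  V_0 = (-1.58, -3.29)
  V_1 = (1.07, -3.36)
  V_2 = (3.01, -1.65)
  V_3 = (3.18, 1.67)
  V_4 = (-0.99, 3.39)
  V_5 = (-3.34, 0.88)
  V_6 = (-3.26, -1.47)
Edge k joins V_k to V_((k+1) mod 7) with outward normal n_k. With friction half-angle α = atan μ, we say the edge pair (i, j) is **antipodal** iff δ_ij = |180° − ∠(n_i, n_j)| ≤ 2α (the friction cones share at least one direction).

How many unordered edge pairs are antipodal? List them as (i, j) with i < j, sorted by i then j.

count = 4; pairs: (0,3), (1,4), (2,5), (3,6)

α = atan 0.25 = 14.04°;  2α = 28.07°
n_0 = (-0.0264, -0.9997)
n_1 = (+0.6612, -0.7502)
n_2 = (+0.9987, -0.0511)
n_3 = (+0.3813, +0.9244)
n_4 = (-0.7300, +0.6835)
n_5 = (-0.9994, -0.0340)
n_6 = (-0.7348, -0.6783)
  (0,1): δ = 137.09°  ·
  (0,2): δ = 91.42°  ·
  (0,3): δ = 20.90°  ✓
  (0,4): δ = 48.40°  ·
  (0,5): δ = 93.46°  ·
  (0,6): δ = 134.22°  ·
  (1,2): δ = 134.33°  ·
  (1,3): δ = 63.81°  ·
  (1,4): δ = 5.49°  ✓
  (1,5): δ = 50.56°  ·
  (1,6): δ = 91.32°  ·
  (2,3): δ = 109.48°  ·
  (2,4): δ = 40.18°  ·
  (2,5): δ = 4.88°  ✓
  (2,6): δ = 45.64°  ·
  (3,4): δ = 110.70°  ·
  (3,5): δ = 65.64°  ·
  (3,6): δ = 24.88°  ✓
  (4,5): δ = 134.94°  ·
  (4,6): δ = 94.18°  ·
  (5,6): δ = 139.24°  ·
antipodal pairs: 4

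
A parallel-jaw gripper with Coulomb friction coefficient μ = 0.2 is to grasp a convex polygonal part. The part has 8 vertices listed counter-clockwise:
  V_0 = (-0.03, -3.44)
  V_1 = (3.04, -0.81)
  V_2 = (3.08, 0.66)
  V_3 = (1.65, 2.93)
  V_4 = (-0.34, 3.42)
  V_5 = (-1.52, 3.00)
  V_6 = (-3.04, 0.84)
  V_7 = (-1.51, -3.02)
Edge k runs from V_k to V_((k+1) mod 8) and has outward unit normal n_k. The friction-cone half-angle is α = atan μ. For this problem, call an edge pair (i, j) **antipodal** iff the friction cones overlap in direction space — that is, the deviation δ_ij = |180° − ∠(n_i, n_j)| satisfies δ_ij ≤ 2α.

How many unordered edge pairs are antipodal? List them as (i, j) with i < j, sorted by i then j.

α = atan 0.2 = 11.31°;  2α = 22.62°
n_0 = (+0.6506, -0.7594)
n_1 = (+0.9996, -0.0272)
n_2 = (+0.8461, +0.5330)
n_3 = (+0.2391, +0.9710)
n_4 = (-0.3353, +0.9421)
n_5 = (-0.8178, +0.5755)
n_6 = (-0.9296, -0.3685)
n_7 = (-0.2730, -0.9620)
  (0,1): δ = 132.14°  ·
  (0,2): δ = 98.38°  ·
  (0,3): δ = 54.42°  ·
  (0,4): δ = 20.99°  ✓
  (0,5): δ = 14.28°  ✓
  (0,6): δ = 71.04°  ·
  (0,7): δ = 123.57°  ·
  (1,2): δ = 146.23°  ·
  (1,3): δ = 102.27°  ·
  (1,4): δ = 68.85°  ·
  (1,5): δ = 33.58°  ·
  (1,6): δ = 23.18°  ·
  (1,7): δ = 75.72°  ·
  (2,3): δ = 136.04°  ·
  (2,4): δ = 102.62°  ·
  (2,5): δ = 67.34°  ·
  (2,6): δ = 10.59°  ✓
  (2,7): δ = 41.95°  ·
  (3,4): δ = 146.57°  ·
  (3,5): δ = 111.30°  ·
  (3,6): δ = 54.55°  ·
  (3,7): δ = 2.01°  ✓
  (4,5): δ = 144.73°  ·
  (4,6): δ = 87.97°  ·
  (4,7): δ = 35.44°  ·
  (5,6): δ = 123.24°  ·
  (5,7): δ = 70.71°  ·
  (6,7): δ = 127.47°  ·
antipodal pairs: 4

count = 4; pairs: (0,4), (0,5), (2,6), (3,7)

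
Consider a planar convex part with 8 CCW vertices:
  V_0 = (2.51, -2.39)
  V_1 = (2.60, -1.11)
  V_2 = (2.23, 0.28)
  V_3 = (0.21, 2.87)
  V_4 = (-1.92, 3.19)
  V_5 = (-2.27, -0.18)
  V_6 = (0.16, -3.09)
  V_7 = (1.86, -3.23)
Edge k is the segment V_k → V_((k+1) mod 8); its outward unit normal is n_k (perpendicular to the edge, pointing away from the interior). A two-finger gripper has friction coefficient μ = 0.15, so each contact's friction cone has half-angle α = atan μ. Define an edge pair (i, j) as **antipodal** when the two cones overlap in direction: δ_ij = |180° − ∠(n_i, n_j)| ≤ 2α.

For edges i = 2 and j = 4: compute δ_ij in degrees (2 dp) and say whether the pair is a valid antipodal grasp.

δ = 43.88°, invalid

α = atan 0.15 = 8.53°;  2α = 17.06°
edge 2: e_2 = (-2.02, +2.59);  n_2 = (+0.7885, +0.6150)
edge 4: e_4 = (-0.35, -3.37);  n_4 = (-0.9947, +0.1033)
∠(n_2, n_4) = 136.12°
δ = |180° − 136.12°| = 43.88°
43.88° > 2α = 17.06°  →  invalid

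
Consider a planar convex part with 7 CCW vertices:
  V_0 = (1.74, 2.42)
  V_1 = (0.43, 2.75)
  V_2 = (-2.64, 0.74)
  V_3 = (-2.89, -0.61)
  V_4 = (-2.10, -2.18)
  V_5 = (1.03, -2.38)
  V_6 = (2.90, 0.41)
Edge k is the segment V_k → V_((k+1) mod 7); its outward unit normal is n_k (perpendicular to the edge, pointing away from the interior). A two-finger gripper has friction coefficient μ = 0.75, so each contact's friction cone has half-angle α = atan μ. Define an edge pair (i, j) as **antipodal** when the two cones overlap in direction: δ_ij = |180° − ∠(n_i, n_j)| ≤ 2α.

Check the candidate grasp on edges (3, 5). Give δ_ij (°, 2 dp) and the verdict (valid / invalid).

δ = 60.54°, valid

α = atan 0.75 = 36.87°;  2α = 73.74°
edge 3: e_3 = (+0.79, -1.57);  n_3 = (-0.8933, -0.4495)
edge 5: e_5 = (+1.87, +2.79);  n_5 = (+0.8307, -0.5568)
∠(n_3, n_5) = 119.46°
δ = |180° − 119.46°| = 60.54°
60.54° ≤ 2α = 73.74°  →  valid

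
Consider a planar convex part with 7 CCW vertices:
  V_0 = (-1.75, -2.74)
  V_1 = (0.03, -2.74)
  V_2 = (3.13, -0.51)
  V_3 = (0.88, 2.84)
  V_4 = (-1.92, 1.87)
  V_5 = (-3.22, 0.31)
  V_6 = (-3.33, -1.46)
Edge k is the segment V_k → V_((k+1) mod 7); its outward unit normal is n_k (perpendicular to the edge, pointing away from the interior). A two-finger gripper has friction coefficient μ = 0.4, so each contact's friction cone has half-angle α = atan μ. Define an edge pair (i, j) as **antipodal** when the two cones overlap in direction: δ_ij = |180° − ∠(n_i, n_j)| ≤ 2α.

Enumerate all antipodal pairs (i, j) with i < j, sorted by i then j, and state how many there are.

count = 5; pairs: (0,3), (1,3), (1,4), (2,5), (2,6)

α = atan 0.4 = 21.80°;  2α = 43.60°
n_0 = (+0.0000, -1.0000)
n_1 = (+0.5840, -0.8118)
n_2 = (+0.8301, +0.5576)
n_3 = (-0.3273, +0.9449)
n_4 = (-0.7682, +0.6402)
n_5 = (-0.9981, +0.0620)
n_6 = (-0.6295, -0.7770)
  (0,1): δ = 144.27°  ·
  (0,2): δ = 56.11°  ·
  (0,3): δ = 19.11°  ✓
  (0,4): δ = 50.19°  ·
  (0,5): δ = 86.44°  ·
  (0,6): δ = 140.99°  ·
  (1,2): δ = 91.84°  ·
  (1,3): δ = 16.62°  ✓
  (1,4): δ = 14.46°  ✓
  (1,5): δ = 50.71°  ·
  (1,6): δ = 105.26°  ·
  (2,3): δ = 104.78°  ·
  (2,4): δ = 73.69°  ·
  (2,5): δ = 37.44°  ✓
  (2,6): δ = 17.10°  ✓
  (3,4): δ = 148.91°  ·
  (3,5): δ = 112.66°  ·
  (3,6): δ = 58.12°  ·
  (4,5): δ = 143.75°  ·
  (4,6): δ = 89.21°  ·
  (5,6): δ = 125.46°  ·
antipodal pairs: 5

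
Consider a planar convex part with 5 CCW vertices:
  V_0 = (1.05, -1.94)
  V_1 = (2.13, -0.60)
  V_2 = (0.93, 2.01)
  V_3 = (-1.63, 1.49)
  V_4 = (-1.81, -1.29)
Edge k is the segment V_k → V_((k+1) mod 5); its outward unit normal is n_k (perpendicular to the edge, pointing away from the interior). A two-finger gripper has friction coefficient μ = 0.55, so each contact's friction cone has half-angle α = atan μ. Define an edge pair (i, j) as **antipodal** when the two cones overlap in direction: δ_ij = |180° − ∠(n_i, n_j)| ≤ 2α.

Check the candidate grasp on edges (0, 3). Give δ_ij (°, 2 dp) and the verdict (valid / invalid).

δ = 35.16°, valid

α = atan 0.55 = 28.81°;  2α = 57.62°
edge 0: e_0 = (+1.08, +1.34);  n_0 = (+0.7786, -0.6275)
edge 3: e_3 = (-0.18, -2.78);  n_3 = (-0.9979, +0.0646)
∠(n_0, n_3) = 144.84°
δ = |180° − 144.84°| = 35.16°
35.16° ≤ 2α = 57.62°  →  valid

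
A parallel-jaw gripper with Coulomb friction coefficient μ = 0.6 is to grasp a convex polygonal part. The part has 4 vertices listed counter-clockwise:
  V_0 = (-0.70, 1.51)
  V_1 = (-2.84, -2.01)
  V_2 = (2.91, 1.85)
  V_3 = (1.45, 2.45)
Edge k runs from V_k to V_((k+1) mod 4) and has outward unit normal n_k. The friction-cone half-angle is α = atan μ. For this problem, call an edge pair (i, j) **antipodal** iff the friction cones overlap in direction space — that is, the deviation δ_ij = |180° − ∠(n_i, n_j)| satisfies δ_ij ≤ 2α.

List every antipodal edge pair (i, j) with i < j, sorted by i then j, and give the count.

count = 3; pairs: (0,1), (1,2), (1,3)

α = atan 0.6 = 30.96°;  2α = 61.93°
n_0 = (-0.8545, +0.5195)
n_1 = (+0.5574, -0.8303)
n_2 = (+0.3801, +0.9249)
n_3 = (-0.4006, +0.9163)
  (0,1): δ = 24.83°  ✓
  (0,2): δ = 98.96°  ·
  (0,3): δ = 144.91°  ·
  (1,2): δ = 56.21°  ✓
  (1,3): δ = 10.26°  ✓
  (2,3): δ = 134.04°  ·
antipodal pairs: 3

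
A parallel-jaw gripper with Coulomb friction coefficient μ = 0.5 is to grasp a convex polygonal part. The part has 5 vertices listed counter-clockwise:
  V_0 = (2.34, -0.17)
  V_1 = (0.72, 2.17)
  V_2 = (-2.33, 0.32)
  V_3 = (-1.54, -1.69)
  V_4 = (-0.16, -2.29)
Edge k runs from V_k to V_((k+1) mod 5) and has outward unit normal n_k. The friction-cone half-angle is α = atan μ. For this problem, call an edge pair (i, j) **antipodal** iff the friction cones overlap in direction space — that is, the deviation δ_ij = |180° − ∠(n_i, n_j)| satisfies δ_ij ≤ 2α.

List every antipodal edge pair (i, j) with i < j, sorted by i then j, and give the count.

count = 3; pairs: (0,2), (0,3), (1,4)

α = atan 0.5 = 26.57°;  2α = 53.13°
n_0 = (+0.8222, +0.5692)
n_1 = (-0.5186, +0.8550)
n_2 = (-0.9307, -0.3658)
n_3 = (-0.3987, -0.9171)
n_4 = (+0.6468, -0.7627)
  (0,1): δ = 93.46°  ·
  (0,2): δ = 13.24°  ✓
  (0,3): δ = 31.81°  ✓
  (0,4): δ = 95.60°  ·
  (1,2): δ = 99.78°  ·
  (1,3): δ = 54.74°  ·
  (1,4): δ = 9.06°  ✓
  (2,3): δ = 134.96°  ·
  (2,4): δ = 71.16°  ·
  (3,4): δ = 116.20°  ·
antipodal pairs: 3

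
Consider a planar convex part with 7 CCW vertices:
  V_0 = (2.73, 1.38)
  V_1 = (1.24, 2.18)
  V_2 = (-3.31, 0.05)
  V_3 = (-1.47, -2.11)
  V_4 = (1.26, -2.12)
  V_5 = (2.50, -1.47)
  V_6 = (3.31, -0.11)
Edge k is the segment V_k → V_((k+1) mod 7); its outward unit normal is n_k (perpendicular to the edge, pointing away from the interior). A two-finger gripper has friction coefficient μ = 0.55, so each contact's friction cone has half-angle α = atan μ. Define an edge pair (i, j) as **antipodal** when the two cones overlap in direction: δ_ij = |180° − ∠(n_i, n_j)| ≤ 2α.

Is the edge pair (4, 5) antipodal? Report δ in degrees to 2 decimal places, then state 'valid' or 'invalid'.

α = atan 0.55 = 28.81°;  2α = 57.62°
edge 4: e_4 = (+1.24, +0.65);  n_4 = (+0.4643, -0.8857)
edge 5: e_5 = (+0.81, +1.36);  n_5 = (+0.8592, -0.5117)
∠(n_4, n_5) = 31.56°
δ = |180° − 31.56°| = 148.44°
148.44° > 2α = 57.62°  →  invalid

δ = 148.44°, invalid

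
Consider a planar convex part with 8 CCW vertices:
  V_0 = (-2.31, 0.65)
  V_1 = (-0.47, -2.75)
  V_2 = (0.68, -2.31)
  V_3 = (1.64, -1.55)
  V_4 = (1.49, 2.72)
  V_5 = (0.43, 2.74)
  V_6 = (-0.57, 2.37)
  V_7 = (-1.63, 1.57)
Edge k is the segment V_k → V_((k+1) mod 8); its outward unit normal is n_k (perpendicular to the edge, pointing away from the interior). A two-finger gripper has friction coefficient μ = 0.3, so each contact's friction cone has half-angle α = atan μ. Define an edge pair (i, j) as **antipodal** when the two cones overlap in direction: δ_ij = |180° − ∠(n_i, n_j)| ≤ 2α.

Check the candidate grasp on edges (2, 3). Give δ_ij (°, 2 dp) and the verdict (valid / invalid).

δ = 126.36°, invalid

α = atan 0.3 = 16.70°;  2α = 33.40°
edge 2: e_2 = (+0.96, +0.76);  n_2 = (+0.6207, -0.7840)
edge 3: e_3 = (-0.15, +4.27);  n_3 = (+0.9994, +0.0351)
∠(n_2, n_3) = 53.64°
δ = |180° − 53.64°| = 126.36°
126.36° > 2α = 33.40°  →  invalid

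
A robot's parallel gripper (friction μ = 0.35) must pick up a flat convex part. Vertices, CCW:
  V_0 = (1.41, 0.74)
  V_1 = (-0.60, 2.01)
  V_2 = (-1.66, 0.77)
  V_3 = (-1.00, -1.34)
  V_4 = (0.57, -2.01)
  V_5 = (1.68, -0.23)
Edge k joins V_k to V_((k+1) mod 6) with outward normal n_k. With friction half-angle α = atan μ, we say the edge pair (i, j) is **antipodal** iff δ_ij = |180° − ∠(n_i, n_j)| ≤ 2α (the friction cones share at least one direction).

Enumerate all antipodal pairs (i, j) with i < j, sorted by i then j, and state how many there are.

count = 3; pairs: (0,3), (1,4), (2,5)

α = atan 0.35 = 19.29°;  2α = 38.58°
n_0 = (+0.5342, +0.8454)
n_1 = (-0.7601, +0.6498)
n_2 = (-0.9544, -0.2985)
n_3 = (-0.3925, -0.9197)
n_4 = (+0.8485, -0.5291)
n_5 = (+0.9634, +0.2682)
  (0,1): δ = 98.24°  ·
  (0,2): δ = 40.34°  ·
  (0,3): δ = 9.18°  ✓
  (0,4): δ = 90.34°  ·
  (0,5): δ = 137.84°  ·
  (1,2): δ = 122.11°  ·
  (1,3): δ = 72.59°  ·
  (1,4): δ = 8.58°  ✓
  (1,5): δ = 56.08°  ·
  (2,3): δ = 130.48°  ·
  (2,4): δ = 49.32°  ·
  (2,5): δ = 1.81°  ✓
  (3,4): δ = 98.84°  ·
  (3,5): δ = 51.33°  ·
  (4,5): δ = 132.50°  ·
antipodal pairs: 3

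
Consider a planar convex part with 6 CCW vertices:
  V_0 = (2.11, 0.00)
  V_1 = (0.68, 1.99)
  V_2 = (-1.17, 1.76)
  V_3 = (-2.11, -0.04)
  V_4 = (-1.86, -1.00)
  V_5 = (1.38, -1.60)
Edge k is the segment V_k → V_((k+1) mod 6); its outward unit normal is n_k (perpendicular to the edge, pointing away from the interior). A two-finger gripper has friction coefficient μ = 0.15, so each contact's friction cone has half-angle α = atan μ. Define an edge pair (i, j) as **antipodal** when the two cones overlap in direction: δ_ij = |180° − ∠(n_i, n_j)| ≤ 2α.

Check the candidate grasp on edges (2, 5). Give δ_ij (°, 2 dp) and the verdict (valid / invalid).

α = atan 0.15 = 8.53°;  2α = 17.06°
edge 2: e_2 = (-0.94, -1.80);  n_2 = (-0.8864, +0.4629)
edge 5: e_5 = (+0.73, +1.60);  n_5 = (+0.9098, -0.4151)
∠(n_2, n_5) = 176.95°
δ = |180° − 176.95°| = 3.05°
3.05° ≤ 2α = 17.06°  →  valid

δ = 3.05°, valid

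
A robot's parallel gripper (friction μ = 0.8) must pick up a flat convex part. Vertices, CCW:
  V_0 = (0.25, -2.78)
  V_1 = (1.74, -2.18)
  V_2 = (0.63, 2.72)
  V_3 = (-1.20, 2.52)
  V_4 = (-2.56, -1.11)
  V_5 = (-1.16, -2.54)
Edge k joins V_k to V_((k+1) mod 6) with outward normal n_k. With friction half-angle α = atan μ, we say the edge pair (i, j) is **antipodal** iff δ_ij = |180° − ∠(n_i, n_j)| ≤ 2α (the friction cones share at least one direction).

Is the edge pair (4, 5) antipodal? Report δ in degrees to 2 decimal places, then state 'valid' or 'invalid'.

α = atan 0.8 = 38.66°;  2α = 77.32°
edge 4: e_4 = (+1.40, -1.43);  n_4 = (-0.7146, -0.6996)
edge 5: e_5 = (+1.41, -0.24);  n_5 = (-0.1678, -0.9858)
∠(n_4, n_5) = 35.95°
δ = |180° − 35.95°| = 144.05°
144.05° > 2α = 77.32°  →  invalid

δ = 144.05°, invalid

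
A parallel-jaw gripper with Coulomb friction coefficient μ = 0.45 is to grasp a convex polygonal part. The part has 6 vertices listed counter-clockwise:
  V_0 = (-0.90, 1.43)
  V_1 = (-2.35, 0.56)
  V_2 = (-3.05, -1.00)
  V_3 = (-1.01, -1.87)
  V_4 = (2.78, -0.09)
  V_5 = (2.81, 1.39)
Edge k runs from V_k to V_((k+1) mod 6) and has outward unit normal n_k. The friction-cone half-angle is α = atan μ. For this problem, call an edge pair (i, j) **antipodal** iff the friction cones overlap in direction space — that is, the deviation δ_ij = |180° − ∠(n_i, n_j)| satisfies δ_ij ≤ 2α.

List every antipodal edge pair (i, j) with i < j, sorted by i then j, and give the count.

α = atan 0.45 = 24.23°;  2α = 48.46°
n_0 = (-0.5145, +0.8575)
n_1 = (-0.9124, +0.4094)
n_2 = (-0.3923, -0.9198)
n_3 = (+0.4251, -0.9051)
n_4 = (+0.9998, -0.0203)
n_5 = (+0.0108, +0.9999)
  (0,1): δ = 145.13°  ·
  (0,2): δ = 54.06°  ·
  (0,3): δ = 5.81°  ✓
  (0,4): δ = 57.88°  ·
  (0,5): δ = 148.42°  ·
  (1,2): δ = 88.93°  ·
  (1,3): δ = 40.68°  ✓
  (1,4): δ = 23.01°  ✓
  (1,5): δ = 113.55°  ·
  (2,3): δ = 131.75°  ·
  (2,4): δ = 68.06°  ·
  (2,5): δ = 22.48°  ✓
  (3,4): δ = 116.32°  ·
  (3,5): δ = 25.78°  ✓
  (4,5): δ = 89.46°  ·
antipodal pairs: 5

count = 5; pairs: (0,3), (1,3), (1,4), (2,5), (3,5)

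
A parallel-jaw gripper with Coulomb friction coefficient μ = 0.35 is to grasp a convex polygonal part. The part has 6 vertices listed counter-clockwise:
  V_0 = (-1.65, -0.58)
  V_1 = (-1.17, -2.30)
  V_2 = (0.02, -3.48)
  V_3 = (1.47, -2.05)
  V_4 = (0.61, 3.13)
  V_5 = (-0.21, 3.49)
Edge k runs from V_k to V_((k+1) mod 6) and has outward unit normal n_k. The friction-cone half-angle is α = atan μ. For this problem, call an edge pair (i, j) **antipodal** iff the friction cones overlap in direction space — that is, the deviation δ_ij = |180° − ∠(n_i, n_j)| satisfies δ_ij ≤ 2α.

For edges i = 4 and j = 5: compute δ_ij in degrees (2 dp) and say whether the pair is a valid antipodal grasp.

δ = 85.78°, invalid

α = atan 0.35 = 19.29°;  2α = 38.58°
edge 4: e_4 = (-0.82, +0.36);  n_4 = (+0.4020, +0.9156)
edge 5: e_5 = (-1.44, -4.07);  n_5 = (-0.9427, +0.3335)
∠(n_4, n_5) = 94.22°
δ = |180° − 94.22°| = 85.78°
85.78° > 2α = 38.58°  →  invalid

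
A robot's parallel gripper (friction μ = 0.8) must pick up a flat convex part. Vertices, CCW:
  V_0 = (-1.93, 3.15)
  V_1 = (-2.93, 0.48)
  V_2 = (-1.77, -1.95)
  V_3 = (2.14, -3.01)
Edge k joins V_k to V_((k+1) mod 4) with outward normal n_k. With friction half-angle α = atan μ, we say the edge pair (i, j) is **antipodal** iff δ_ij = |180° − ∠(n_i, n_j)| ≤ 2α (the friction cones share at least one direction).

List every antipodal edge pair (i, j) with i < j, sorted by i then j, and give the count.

α = atan 0.8 = 38.66°;  2α = 77.32°
n_0 = (-0.9365, +0.3507)
n_1 = (-0.9024, -0.4308)
n_2 = (-0.2617, -0.9652)
n_3 = (+0.8343, +0.5513)
  (0,1): δ = 133.95°  ·
  (0,2): δ = 84.64°  ·
  (0,3): δ = 53.99°  ✓
  (1,2): δ = 130.69°  ·
  (1,3): δ = 7.94°  ✓
  (2,3): δ = 41.38°  ✓
antipodal pairs: 3

count = 3; pairs: (0,3), (1,3), (2,3)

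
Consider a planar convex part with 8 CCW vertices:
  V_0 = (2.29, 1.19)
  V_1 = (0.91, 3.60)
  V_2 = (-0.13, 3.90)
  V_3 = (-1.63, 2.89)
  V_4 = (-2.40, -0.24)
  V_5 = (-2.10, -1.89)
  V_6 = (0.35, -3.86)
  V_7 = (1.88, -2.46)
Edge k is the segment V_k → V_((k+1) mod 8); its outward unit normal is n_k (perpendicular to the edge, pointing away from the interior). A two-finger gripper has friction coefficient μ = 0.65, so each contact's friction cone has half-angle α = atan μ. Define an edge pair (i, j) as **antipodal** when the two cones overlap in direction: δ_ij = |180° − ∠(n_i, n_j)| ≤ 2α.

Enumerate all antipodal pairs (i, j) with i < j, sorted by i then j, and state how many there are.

count = 13; pairs: (0,3), (0,4), (0,5), (1,4), (1,5), (1,6), (2,6), (2,7), (3,6), (3,7), (4,6), (4,7), (5,7)

α = atan 0.65 = 33.02°;  2α = 66.05°
n_0 = (+0.8678, +0.4969)
n_1 = (+0.2772, +0.9608)
n_2 = (-0.5585, +0.8295)
n_3 = (-0.9710, +0.2389)
n_4 = (-0.9839, -0.1789)
n_5 = (-0.6266, -0.7793)
n_6 = (+0.6751, -0.7378)
n_7 = (+0.9938, -0.1116)
  (0,1): δ = 135.89°  ·
  (0,2): δ = 85.84°  ·
  (0,3): δ = 43.62°  ✓
  (0,4): δ = 19.49°  ✓
  (0,5): δ = 21.40°  ✓
  (0,6): δ = 102.66°  ·
  (0,7): δ = 143.79°  ·
  (1,2): δ = 129.96°  ·
  (1,3): δ = 87.73°  ·
  (1,4): δ = 63.60°  ✓
  (1,5): δ = 22.71°  ✓
  (1,6): δ = 58.55°  ✓
  (1,7): δ = 99.68°  ·
  (2,3): δ = 137.77°  ·
  (2,4): δ = 113.65°  ·
  (2,5): δ = 72.76°  ·
  (2,6): δ = 8.51°  ✓
  (2,7): δ = 49.64°  ✓
  (3,4): δ = 155.87°  ·
  (3,5): δ = 114.98°  ·
  (3,6): δ = 33.72°  ✓
  (3,7): δ = 7.41°  ✓
  (4,5): δ = 139.11°  ·
  (4,6): δ = 57.85°  ✓
  (4,7): δ = 16.71°  ✓
  (5,6): δ = 98.74°  ·
  (5,7): δ = 57.61°  ✓
  (6,7): δ = 138.87°  ·
antipodal pairs: 13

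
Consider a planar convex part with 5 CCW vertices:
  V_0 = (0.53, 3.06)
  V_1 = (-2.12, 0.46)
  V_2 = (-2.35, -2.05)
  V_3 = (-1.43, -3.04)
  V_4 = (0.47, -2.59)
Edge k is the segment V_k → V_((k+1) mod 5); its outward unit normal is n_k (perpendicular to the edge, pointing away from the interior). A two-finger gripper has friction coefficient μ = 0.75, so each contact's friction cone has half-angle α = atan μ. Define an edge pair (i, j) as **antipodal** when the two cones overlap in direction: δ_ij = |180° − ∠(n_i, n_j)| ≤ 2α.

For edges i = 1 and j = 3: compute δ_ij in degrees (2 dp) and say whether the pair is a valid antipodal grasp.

δ = 71.44°, valid

α = atan 0.75 = 36.87°;  2α = 73.74°
edge 1: e_1 = (-0.23, -2.51);  n_1 = (-0.9958, +0.0913)
edge 3: e_3 = (+1.90, +0.45);  n_3 = (+0.2305, -0.9731)
∠(n_1, n_3) = 108.56°
δ = |180° − 108.56°| = 71.44°
71.44° ≤ 2α = 73.74°  →  valid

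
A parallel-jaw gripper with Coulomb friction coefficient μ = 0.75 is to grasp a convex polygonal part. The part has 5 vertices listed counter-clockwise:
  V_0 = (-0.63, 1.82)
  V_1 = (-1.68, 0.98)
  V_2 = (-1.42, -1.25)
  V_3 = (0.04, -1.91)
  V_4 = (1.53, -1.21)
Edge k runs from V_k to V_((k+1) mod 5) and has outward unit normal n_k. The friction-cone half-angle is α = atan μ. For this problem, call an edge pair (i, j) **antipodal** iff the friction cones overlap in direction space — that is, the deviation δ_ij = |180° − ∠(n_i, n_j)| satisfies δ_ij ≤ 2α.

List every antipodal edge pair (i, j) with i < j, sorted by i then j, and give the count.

count = 5; pairs: (0,2), (0,3), (1,3), (1,4), (2,4)

α = atan 0.75 = 36.87°;  2α = 73.74°
n_0 = (-0.6247, +0.7809)
n_1 = (-0.9933, -0.1158)
n_2 = (-0.4119, -0.9112)
n_3 = (+0.4252, -0.9051)
n_4 = (+0.8143, +0.5805)
  (0,1): δ = 122.01°  ·
  (0,2): δ = 62.99°  ✓
  (0,3): δ = 13.50°  ✓
  (0,4): δ = 86.82°  ·
  (1,2): δ = 120.98°  ·
  (1,3): δ = 71.49°  ✓
  (1,4): δ = 28.83°  ✓
  (2,3): δ = 130.51°  ·
  (2,4): δ = 30.19°  ✓
  (3,4): δ = 79.68°  ·
antipodal pairs: 5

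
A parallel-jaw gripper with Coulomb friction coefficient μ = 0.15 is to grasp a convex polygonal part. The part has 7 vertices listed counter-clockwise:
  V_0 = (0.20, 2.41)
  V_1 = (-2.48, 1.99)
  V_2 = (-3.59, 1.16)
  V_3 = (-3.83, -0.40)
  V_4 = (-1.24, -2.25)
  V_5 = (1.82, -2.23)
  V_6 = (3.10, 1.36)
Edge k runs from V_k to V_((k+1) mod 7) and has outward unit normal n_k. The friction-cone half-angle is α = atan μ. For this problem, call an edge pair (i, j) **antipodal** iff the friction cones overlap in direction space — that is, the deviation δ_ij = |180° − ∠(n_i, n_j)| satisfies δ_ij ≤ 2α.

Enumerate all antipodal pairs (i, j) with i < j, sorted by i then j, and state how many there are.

count = 3; pairs: (0,4), (2,5), (3,6)

α = atan 0.15 = 8.53°;  2α = 17.06°
n_0 = (-0.1548, +0.9879)
n_1 = (-0.5988, +0.8009)
n_2 = (-0.9884, +0.1521)
n_3 = (-0.5812, -0.8137)
n_4 = (+0.0065, -1.0000)
n_5 = (+0.9419, -0.3358)
n_6 = (+0.3404, +0.9403)
  (0,1): δ = 152.12°  ·
  (0,2): δ = 107.65°  ·
  (0,3): δ = 44.44°  ·
  (0,4): δ = 8.53°  ✓
  (0,5): δ = 61.47°  ·
  (0,6): δ = 151.19°  ·
  (1,2): δ = 135.53°  ·
  (1,3): δ = 72.32°  ·
  (1,4): δ = 36.41°  ·
  (1,5): δ = 33.59°  ·
  (1,6): δ = 123.31°  ·
  (2,3): δ = 116.79°  ·
  (2,4): δ = 80.88°  ·
  (2,5): δ = 10.88°  ✓
  (2,6): δ = 78.84°  ·
  (3,4): δ = 144.09°  ·
  (3,5): δ = 74.09°  ·
  (3,6): δ = 15.63°  ✓
  (4,5): δ = 110.00°  ·
  (4,6): δ = 20.28°  ·
  (5,6): δ = 90.28°  ·
antipodal pairs: 3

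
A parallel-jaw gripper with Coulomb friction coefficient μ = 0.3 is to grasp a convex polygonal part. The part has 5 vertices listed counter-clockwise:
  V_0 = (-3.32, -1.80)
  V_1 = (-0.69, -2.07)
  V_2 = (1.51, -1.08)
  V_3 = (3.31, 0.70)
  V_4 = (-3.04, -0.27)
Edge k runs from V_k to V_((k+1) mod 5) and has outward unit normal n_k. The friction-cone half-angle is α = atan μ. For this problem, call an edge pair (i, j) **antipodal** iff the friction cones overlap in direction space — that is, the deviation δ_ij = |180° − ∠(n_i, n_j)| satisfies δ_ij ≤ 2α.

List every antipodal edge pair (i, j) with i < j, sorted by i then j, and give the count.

count = 2; pairs: (0,3), (1,3)

α = atan 0.3 = 16.70°;  2α = 33.40°
n_0 = (-0.1021, -0.9948)
n_1 = (+0.4104, -0.9119)
n_2 = (+0.7031, -0.7110)
n_3 = (-0.1510, +0.9885)
n_4 = (-0.9837, +0.1800)
  (0,1): δ = 149.91°  ·
  (0,2): δ = 129.46°  ·
  (0,3): δ = 14.55°  ✓
  (0,4): δ = 85.49°  ·
  (1,2): δ = 159.55°  ·
  (1,3): δ = 15.54°  ✓
  (1,4): δ = 55.40°  ·
  (2,3): δ = 35.99°  ·
  (2,4): δ = 34.95°  ·
  (3,4): δ = 109.06°  ·
antipodal pairs: 2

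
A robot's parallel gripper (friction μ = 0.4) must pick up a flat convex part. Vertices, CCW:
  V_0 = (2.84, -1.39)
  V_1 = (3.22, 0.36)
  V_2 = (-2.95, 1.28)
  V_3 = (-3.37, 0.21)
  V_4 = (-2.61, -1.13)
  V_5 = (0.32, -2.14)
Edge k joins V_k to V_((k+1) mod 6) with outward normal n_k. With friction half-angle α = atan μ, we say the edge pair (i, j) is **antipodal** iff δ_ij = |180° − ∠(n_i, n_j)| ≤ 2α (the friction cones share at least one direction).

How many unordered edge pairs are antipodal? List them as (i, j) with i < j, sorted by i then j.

count = 4; pairs: (0,2), (0,3), (1,4), (1,5)

α = atan 0.4 = 21.80°;  2α = 43.60°
n_0 = (+0.9772, -0.2122)
n_1 = (+0.1475, +0.9891)
n_2 = (-0.9309, +0.3654)
n_3 = (-0.8698, -0.4933)
n_4 = (-0.3259, -0.9454)
n_5 = (+0.2853, -0.9585)
  (0,1): δ = 86.23°  ·
  (0,2): δ = 9.18°  ✓
  (0,3): δ = 41.81°  ✓
  (0,4): δ = 83.23°  ·
  (0,5): δ = 118.83°  ·
  (1,2): δ = 102.95°  ·
  (1,3): δ = 51.96°  ·
  (1,4): δ = 10.54°  ✓
  (1,5): δ = 25.05°  ✓
  (2,3): δ = 129.01°  ·
  (2,4): δ = 87.59°  ·
  (2,5): δ = 51.99°  ·
  (3,4): δ = 138.58°  ·
  (3,5): δ = 102.99°  ·
  (4,5): δ = 144.41°  ·
antipodal pairs: 4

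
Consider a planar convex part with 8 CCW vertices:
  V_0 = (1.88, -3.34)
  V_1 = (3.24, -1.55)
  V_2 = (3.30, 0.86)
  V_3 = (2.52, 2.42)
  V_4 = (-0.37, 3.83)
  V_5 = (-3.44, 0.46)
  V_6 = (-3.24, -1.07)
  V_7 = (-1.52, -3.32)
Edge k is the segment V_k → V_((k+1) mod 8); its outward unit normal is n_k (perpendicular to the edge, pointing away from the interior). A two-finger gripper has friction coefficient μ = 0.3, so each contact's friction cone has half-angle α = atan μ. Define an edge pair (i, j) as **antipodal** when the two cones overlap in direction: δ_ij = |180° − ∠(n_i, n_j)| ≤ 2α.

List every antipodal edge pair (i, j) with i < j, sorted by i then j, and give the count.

count = 6; pairs: (0,4), (1,5), (2,5), (2,6), (3,6), (3,7)

α = atan 0.3 = 16.70°;  2α = 33.40°
n_0 = (+0.7962, -0.6050)
n_1 = (+0.9997, -0.0249)
n_2 = (+0.8944, +0.4472)
n_3 = (+0.4385, +0.8987)
n_4 = (-0.7392, +0.6734)
n_5 = (-0.9916, -0.1296)
n_6 = (-0.7945, -0.6073)
n_7 = (-0.0059, -1.0000)
  (0,1): δ = 144.20°  ·
  (0,2): δ = 116.21°  ·
  (0,3): δ = 78.78°  ·
  (0,4): δ = 5.11°  ✓
  (0,5): δ = 44.67°  ·
  (0,6): δ = 74.62°  ·
  (0,7): δ = 126.89°  ·
  (1,2): δ = 152.01°  ·
  (1,3): δ = 114.58°  ·
  (1,4): δ = 40.91°  ·
  (1,5): δ = 8.87°  ✓
  (1,6): δ = 38.82°  ·
  (1,7): δ = 91.09°  ·
  (2,3): δ = 142.57°  ·
  (2,4): δ = 68.90°  ·
  (2,5): δ = 19.12°  ✓
  (2,6): δ = 10.83°  ✓
  (2,7): δ = 63.10°  ·
  (3,4): δ = 106.33°  ·
  (3,5): δ = 56.55°  ·
  (3,6): δ = 26.60°  ✓
  (3,7): δ = 25.67°  ✓
  (4,5): δ = 130.22°  ·
  (4,6): δ = 100.27°  ·
  (4,7): δ = 48.00°  ·
  (5,6): δ = 150.05°  ·
  (5,7): δ = 97.78°  ·
  (6,7): δ = 127.73°  ·
antipodal pairs: 6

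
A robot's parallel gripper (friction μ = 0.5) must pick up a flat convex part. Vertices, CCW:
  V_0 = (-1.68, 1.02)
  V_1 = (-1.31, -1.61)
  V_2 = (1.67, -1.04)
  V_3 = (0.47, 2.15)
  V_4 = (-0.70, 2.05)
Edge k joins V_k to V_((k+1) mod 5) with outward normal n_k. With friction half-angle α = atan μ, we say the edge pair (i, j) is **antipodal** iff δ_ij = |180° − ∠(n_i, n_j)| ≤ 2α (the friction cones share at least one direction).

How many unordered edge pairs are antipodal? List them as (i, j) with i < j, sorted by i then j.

α = atan 0.5 = 26.57°;  2α = 53.13°
n_0 = (-0.9902, -0.1393)
n_1 = (+0.1879, -0.9822)
n_2 = (+0.9360, +0.3521)
n_3 = (-0.0852, +0.9964)
n_4 = (-0.7245, +0.6893)
  (0,1): δ = 87.18°  ·
  (0,2): δ = 12.61°  ✓
  (0,3): δ = 86.88°  ·
  (0,4): δ = 128.42°  ·
  (1,2): δ = 80.21°  ·
  (1,3): δ = 5.94°  ✓
  (1,4): δ = 35.60°  ✓
  (2,3): δ = 105.73°  ·
  (2,4): δ = 64.19°  ·
  (3,4): δ = 138.46°  ·
antipodal pairs: 3

count = 3; pairs: (0,2), (1,3), (1,4)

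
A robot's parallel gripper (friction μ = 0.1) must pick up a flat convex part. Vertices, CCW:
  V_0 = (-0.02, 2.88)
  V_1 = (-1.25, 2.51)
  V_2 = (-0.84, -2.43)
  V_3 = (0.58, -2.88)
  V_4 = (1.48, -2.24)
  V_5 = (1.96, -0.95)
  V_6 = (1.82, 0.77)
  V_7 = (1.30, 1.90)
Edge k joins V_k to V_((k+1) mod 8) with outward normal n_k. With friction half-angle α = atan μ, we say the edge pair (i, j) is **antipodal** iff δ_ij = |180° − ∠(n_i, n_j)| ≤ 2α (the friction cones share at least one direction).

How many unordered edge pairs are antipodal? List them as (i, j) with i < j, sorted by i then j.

count = 1; pairs: (1,5)

α = atan 0.1 = 5.71°;  2α = 11.42°
n_0 = (-0.2881, +0.9576)
n_1 = (-0.9966, -0.0827)
n_2 = (-0.3021, -0.9533)
n_3 = (+0.5795, -0.8150)
n_4 = (+0.9372, -0.3487)
n_5 = (+0.9967, +0.0811)
n_6 = (+0.9084, +0.4180)
n_7 = (+0.5961, +0.8029)
  (0,1): δ = 102.00°  ·
  (0,2): δ = 34.33°  ·
  (0,3): δ = 18.68°  ·
  (0,4): δ = 52.85°  ·
  (0,5): δ = 77.91°  ·
  (0,6): δ = 97.97°  ·
  (0,7): δ = 126.67°  ·
  (1,2): δ = 112.33°  ·
  (1,3): δ = 59.33°  ·
  (1,4): δ = 25.15°  ·
  (1,5): δ = 0.09°  ✓
  (1,6): δ = 19.97°  ·
  (1,7): δ = 48.66°  ·
  (2,3): δ = 127.00°  ·
  (2,4): δ = 92.83°  ·
  (2,5): δ = 67.76°  ·
  (2,6): δ = 47.71°  ·
  (2,7): δ = 19.01°  ·
  (3,4): δ = 145.83°  ·
  (3,5): δ = 120.76°  ·
  (3,6): δ = 100.71°  ·
  (3,7): δ = 72.01°  ·
  (4,5): δ = 154.94°  ·
  (4,6): δ = 134.88°  ·
  (4,7): δ = 106.18°  ·
  (5,6): δ = 159.94°  ·
  (5,7): δ = 131.24°  ·
  (6,7): δ = 151.30°  ·
antipodal pairs: 1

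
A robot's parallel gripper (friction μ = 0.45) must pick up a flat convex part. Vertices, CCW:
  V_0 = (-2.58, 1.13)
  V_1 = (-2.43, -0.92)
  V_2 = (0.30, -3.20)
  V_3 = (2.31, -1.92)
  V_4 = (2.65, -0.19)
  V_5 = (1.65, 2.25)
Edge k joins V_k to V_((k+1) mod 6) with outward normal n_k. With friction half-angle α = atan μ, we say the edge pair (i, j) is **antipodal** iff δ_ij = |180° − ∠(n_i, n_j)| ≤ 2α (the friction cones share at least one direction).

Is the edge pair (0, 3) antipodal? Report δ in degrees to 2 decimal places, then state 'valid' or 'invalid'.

α = atan 0.45 = 24.23°;  2α = 48.46°
edge 0: e_0 = (+0.15, -2.05);  n_0 = (-0.9973, -0.0730)
edge 3: e_3 = (+0.34, +1.73);  n_3 = (+0.9812, -0.1928)
∠(n_0, n_3) = 164.70°
δ = |180° − 164.70°| = 15.30°
15.30° ≤ 2α = 48.46°  →  valid

δ = 15.30°, valid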